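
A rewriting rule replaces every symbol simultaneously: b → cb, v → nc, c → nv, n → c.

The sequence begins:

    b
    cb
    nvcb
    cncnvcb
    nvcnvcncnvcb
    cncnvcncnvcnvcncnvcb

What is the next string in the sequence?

φ(cncnvcncnvcnvcncnvcb) expands symbol-by-symbol to nv c nv c nc nv c nv c nc nv c nc nv c nv c nc nv cb; joining the 20 pieces gives the next term.

nvcnvcncnvcnvcncnvcncnvcnvcncnvcb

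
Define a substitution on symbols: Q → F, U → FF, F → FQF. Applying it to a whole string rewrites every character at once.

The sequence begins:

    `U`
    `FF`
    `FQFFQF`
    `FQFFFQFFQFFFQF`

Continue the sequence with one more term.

Rewriting the 14 symbols of FQFFFQFFQFFFQF one by one yields FQF F FQF FQF FQF F FQF FQF F FQF FQF FQF F FQF; concatenated:

FQFFFQFFQFFQFFFQFFQFFFQFFQFFQFFFQF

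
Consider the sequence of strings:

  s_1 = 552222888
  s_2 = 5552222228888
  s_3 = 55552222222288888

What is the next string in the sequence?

555552222222222888888

The n-th term is n 5's then 2n 2's then n+1 8's, where the shown terms are n = 2, 3, 4.
For the next term, n = 5, so the run lengths are 5, 10, 6.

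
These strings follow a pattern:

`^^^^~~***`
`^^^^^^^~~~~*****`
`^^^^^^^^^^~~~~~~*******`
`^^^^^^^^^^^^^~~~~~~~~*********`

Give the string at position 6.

^^^^^^^^^^^^^^^^^^^~~~~~~~~~~~~*************

Reading off run lengths: ^ runs 4, 7, 10, 13; ~ runs 2, 4, 6, 8; * runs 3, 5, 7, 9 — each is linear in n (n = 1, 2, …).
Setting n = 6 gives 19, 12, 13 characters in each block.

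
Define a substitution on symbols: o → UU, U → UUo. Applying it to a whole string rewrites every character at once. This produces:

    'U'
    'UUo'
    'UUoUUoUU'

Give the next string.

UUoUUoUUUUoUUoUUUUoUUo

Expanding UUoUUoUU: U→UUo, U→UUo, o→UU, U→UUo, U→UUo, o→UU, U→UUo, U→UUo. Concatenated: UUo UUo UU UUo UUo UU UUo UUo.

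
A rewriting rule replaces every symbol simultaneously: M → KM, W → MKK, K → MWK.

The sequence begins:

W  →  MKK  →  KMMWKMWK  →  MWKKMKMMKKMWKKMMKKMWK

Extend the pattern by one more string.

KMMKKMWKMWKKMMWKKMKMMWKMWKKMMKKMWKMWKKMKMMWKMWKKMMKKMWK

φ(MWKKMKMMKKMWKKMMKKMWK) expands symbol-by-symbol to KM MKK MWK MWK KM MWK KM KM MWK MWK KM MKK MWK MWK KM KM MWK MWK KM MKK MWK; joining the 21 pieces gives the next term.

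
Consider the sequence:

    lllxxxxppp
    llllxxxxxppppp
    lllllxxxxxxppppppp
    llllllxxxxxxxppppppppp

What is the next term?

lllllllxxxxxxxxppppppppppp

The n-th term is n+1 l's then n+2 x's then 2n-1 p's, where the shown terms are n = 2, 3, 4, 5.
Setting n = 6 gives 7, 8, 11 characters in each block.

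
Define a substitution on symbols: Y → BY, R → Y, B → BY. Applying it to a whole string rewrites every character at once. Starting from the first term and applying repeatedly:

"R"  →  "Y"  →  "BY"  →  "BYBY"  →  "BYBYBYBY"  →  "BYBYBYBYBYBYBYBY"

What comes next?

Rewriting the 16 symbols of BYBYBYBYBYBYBYBY one by one yields BY BY BY BY BY BY BY BY BY BY BY BY BY BY BY BY; concatenated:

BYBYBYBYBYBYBYBYBYBYBYBYBYBYBYBY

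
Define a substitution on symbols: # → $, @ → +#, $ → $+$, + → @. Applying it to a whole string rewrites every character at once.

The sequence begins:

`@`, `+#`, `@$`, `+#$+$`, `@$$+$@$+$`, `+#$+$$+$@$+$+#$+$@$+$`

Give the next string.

Applying the rule to each of the 21 symbols of +#$+$$+$@$+$+#$+$@$+$ gives the pieces @ $ $+$ @ $+$ $+$ @ $+$ +# $+$ @ $+$ @ $ $+$ @ $+$ +# $+$ @ $+$, which concatenate to the answer.

@$$+$@$+$$+$@$+$+#$+$@$+$@$$+$@$+$+#$+$@$+$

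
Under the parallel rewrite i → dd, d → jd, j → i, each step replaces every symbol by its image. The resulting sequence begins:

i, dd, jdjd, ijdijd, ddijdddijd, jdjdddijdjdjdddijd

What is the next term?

φ(jdjdddijdjdjdddijd) expands symbol-by-symbol to i jd i jd jd jd dd i jd i jd i jd jd jd dd i jd; joining the 18 pieces gives the next term.

ijdijdjdjdddijdijdijdjdjdddijd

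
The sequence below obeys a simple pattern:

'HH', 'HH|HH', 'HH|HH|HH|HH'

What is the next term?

Each string is two copies of the previous one joined by '|'.
Doubling HH|HH|HH|HH with '|' between the halves:

HH|HH|HH|HH|HH|HH|HH|HH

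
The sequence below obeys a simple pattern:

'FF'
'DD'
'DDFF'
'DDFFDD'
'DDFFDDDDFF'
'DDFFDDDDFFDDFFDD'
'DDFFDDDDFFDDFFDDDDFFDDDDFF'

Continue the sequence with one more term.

DDFFDDDDFFDDFFDDDDFFDDDDFFDDFFDDDDFFDDFFDD

This is a Fibonacci-style word recurrence s(k) = s(k−1)·s(k−2): e.g. DD·FF = DDFF.
So term 8 is DDFFDDDDFFDDFFDDDDFFDDDDFF·DDFFDDDDFFDDFFDD.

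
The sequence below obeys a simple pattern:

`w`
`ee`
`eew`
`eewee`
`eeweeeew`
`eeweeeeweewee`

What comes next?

From term 3 onward, concatenate the last term with the second-to-last: ee·w = eew, eew·ee = eewee, …
The next term joins eeweeeeweewee and eeweeeew.

eeweeeeweeweeeeweeeew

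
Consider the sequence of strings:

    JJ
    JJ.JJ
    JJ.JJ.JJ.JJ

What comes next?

Each string is two copies of the previous one joined by '.'.
Doubling JJ.JJ.JJ.JJ with '.' between the halves:

JJ.JJ.JJ.JJ.JJ.JJ.JJ.JJ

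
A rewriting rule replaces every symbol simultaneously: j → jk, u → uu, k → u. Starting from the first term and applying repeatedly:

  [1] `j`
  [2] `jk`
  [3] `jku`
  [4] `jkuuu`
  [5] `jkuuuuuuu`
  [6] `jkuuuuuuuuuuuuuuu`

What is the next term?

jkuuuuuuuuuuuuuuuuuuuuuuuuuuuuuuu

Applying the rule to each of the 17 symbols of jkuuuuuuuuuuuuuuu gives the pieces jk u uu uu uu uu uu uu uu uu uu uu uu uu uu uu uu, which concatenate to the answer.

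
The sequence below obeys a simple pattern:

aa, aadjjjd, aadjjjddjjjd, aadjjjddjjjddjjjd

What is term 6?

aadjjjddjjjddjjjddjjjddjjjd

The strings grow by a fixed suffix djjjd each time.
From aadjjjddjjjddjjjd, 2 further steps: aadjjjddjjjddjjjd → aadjjjddjjjddjjjddjjjd → (answer).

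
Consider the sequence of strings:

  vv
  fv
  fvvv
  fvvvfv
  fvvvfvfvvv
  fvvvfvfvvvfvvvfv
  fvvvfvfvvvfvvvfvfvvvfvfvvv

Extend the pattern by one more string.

fvvvfvfvvvfvvvfvfvvvfvfvvvfvvvfvfvvvfvvvfv

This is a Fibonacci-style word recurrence s(k) = s(k−1)·s(k−2): e.g. fv·vv = fvvv.
The next term joins fvvvfvfvvvfvvvfvfvvvfvfvvv and fvvvfvfvvvfvvvfv.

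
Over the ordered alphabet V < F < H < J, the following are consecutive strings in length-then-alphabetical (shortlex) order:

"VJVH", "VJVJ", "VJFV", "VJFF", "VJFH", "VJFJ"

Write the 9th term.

VJHH

Stepping forward 3 times from VJFJ: VJFJ → VJHV → VJHF, then the target.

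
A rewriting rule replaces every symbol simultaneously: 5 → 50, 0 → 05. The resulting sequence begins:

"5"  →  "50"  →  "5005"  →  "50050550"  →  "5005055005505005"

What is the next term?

50050550055050050550500550050550

φ(5005055005505005) expands symbol-by-symbol to 50 05 05 50 05 50 50 05 05 50 50 05 50 05 05 50; joining the 16 pieces gives the next term.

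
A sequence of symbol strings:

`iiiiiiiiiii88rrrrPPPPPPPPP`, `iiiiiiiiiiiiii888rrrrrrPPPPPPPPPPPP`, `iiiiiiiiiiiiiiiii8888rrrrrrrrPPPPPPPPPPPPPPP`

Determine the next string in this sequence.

iiiiiiiiiiiiiiiiiiii88888rrrrrrrrrrPPPPPPPPPPPPPPPPPP

Term n consists of 3n+2 i's, followed by n-1 8's, followed by 2n-2 r's, followed by 3n P's, where the shown terms are n = 3, 4, 5.
At n = 6 the blocks have lengths 20, 5, 10, 18.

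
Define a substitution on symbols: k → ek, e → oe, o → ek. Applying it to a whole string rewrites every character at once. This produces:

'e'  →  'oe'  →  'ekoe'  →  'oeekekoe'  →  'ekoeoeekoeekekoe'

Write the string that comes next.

oeekekoeekoeoeekekoeoeekoeekekoe

Applying the rule to each of the 16 symbols of ekoeoeekoeekekoe gives the pieces oe ek ek oe ek oe oe ek ek oe oe ek oe ek ek oe, which concatenate to the answer.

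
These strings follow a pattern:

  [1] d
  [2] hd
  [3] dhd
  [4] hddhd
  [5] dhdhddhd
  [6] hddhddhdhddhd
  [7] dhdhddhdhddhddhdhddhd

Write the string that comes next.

This is a Fibonacci-style word recurrence s(k) = s(k−2)·s(k−1): e.g. d·hd = dhd.
Continuing: hddhddhdhddhd · dhdhddhdhddhddhdhddhd gives term 8.

hddhddhdhddhddhdhddhdhddhddhdhddhd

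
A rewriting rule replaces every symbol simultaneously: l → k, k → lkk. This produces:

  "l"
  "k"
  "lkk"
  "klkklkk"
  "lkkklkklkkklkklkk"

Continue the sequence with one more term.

Applying the rule to each of the 17 symbols of lkkklkklkkklkklkk gives the pieces k lkk lkk lkk k lkk lkk k lkk lkk lkk k lkk lkk k lkk lkk, which concatenate to the answer.

klkklkklkkklkklkkklkklkklkkklkklkkklkklkk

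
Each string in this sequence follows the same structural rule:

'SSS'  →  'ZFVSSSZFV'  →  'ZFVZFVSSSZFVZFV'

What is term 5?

Each term wraps the previous one in ZFV on the left and ZFV on the right.
From ZFVZFVSSSZFVZFV, 2 further steps: ZFVZFVSSSZFVZFV → ZFVZFVZFVSSSZFVZFVZFV → (answer).

ZFVZFVZFVZFVSSSZFVZFVZFVZFV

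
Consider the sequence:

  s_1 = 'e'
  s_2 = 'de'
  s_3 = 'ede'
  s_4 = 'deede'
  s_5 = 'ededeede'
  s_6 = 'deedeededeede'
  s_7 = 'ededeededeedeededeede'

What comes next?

This is a Fibonacci-style word recurrence s(k) = s(k−2)·s(k−1): e.g. e·de = ede.
Continuing: deedeededeede · ededeededeedeededeede gives term 8.

deedeededeedeededeededeedeededeede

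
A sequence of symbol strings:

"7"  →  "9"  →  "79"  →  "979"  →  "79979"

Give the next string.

Each term (from the third on) is the two preceding terms concatenated in order: term 3 = 7·9 = 79.
Continuing: 979 · 79979 gives term 6.

97979979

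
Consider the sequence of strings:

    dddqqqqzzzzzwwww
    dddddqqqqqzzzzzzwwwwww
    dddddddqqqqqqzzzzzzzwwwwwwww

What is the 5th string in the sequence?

Each string has the form d^{2n-1} q^{n+2} z^{n+3} w^{2n}, where the shown terms are n = 2, 3, 4.
At n = 6 the blocks have lengths 11, 8, 9, 12.

dddddddddddqqqqqqqqzzzzzzzzzwwwwwwwwwwww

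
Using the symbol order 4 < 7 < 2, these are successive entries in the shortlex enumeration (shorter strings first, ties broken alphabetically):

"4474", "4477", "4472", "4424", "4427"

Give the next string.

Treat 4427 as a base-3 numeral over the given alphabet and add one, carrying through any trailing 2's.

4422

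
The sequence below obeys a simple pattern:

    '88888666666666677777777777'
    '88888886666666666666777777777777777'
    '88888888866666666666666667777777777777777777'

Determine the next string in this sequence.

Term n consists of 2n-1 8's, followed by 3n+1 6's, followed by 4n-1 7's, where the shown terms are n = 3, 4, 5.
At n = 6 the blocks have lengths 11, 19, 23.

88888888888666666666666666666677777777777777777777777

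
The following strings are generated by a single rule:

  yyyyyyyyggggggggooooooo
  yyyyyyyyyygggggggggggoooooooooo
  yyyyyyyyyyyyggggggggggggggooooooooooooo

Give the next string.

yyyyyyyyyyyyyygggggggggggggggggoooooooooooooooo

The n-th term is 2n+2 y's then 3n-1 g's then 3n-2 o's, where the shown terms are n = 3, 4, 5.
At n = 6 the blocks have lengths 14, 17, 16.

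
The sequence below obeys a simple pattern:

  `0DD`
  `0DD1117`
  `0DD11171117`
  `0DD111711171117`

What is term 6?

Each term is the previous one with 1117 appended.
From 0DD111711171117, 2 further steps: 0DD111711171117 → 0DD1117111711171117 → (answer).

0DD11171117111711171117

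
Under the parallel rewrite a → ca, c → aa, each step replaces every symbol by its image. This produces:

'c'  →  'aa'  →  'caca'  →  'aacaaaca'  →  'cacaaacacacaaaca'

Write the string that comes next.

Applying the rule to each of the 16 symbols of cacaaacacacaaaca gives the pieces aa ca aa ca ca ca aa ca aa ca aa ca ca ca aa ca, which concatenate to the answer.

aacaaacacacaaacaaacaaacacacaaaca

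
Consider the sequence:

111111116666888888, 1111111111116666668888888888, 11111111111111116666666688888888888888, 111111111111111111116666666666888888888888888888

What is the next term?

Term n consists of 4n 1's, followed by 2n 6's, followed by 4n-2 8's, where the shown terms are n = 2, 3, 4, 5.
Setting n = 6 gives 24, 12, 22 characters in each block.

1111111111111111111111116666666666668888888888888888888888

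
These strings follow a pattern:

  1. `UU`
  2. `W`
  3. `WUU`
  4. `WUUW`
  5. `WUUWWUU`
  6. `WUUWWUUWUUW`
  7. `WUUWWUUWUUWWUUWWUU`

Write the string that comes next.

Each term (from the third on) is the previous term followed by the one before it: term 3 = W·UU = WUU.
Continuing: WUUWWUUWUUWWUUWWUU · WUUWWUUWUUW gives term 8.

WUUWWUUWUUWWUUWWUUWUUWWUUWUUW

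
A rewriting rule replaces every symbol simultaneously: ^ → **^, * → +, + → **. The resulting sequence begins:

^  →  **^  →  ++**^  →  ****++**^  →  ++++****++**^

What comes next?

********++++****++**^

φ(++++****++**^) expands symbol-by-symbol to ** ** ** ** + + + + ** ** + + **^; joining the 13 pieces gives the next term.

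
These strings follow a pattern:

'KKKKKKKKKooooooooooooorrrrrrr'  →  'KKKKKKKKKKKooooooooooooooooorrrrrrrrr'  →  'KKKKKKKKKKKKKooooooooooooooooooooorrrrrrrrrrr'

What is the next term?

KKKKKKKKKKKKKKKooooooooooooooooooooooooorrrrrrrrrrrrr

Term n consists of 2n+3 K's, followed by 4n+1 o's, followed by 2n+1 r's, where the shown terms are n = 3, 4, 5.
For the next term, n = 6, so the run lengths are 15, 25, 13.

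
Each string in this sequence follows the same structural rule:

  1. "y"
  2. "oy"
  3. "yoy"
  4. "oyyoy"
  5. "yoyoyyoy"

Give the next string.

This is a Fibonacci-style word recurrence s(k) = s(k−2)·s(k−1): e.g. y·oy = yoy.
The next term joins oyyoy and yoyoyyoy.

oyyoyyoyoyyoy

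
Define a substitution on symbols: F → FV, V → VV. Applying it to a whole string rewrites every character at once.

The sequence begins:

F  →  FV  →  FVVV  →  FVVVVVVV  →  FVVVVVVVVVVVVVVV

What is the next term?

FVVVVVVVVVVVVVVVVVVVVVVVVVVVVVVV

Replace each of the 16 characters of FVVVVVVVVVVVVVVV in place — FV VV VV VV VV VV VV VV VV VV VV VV VV VV VV VV — and concatenate.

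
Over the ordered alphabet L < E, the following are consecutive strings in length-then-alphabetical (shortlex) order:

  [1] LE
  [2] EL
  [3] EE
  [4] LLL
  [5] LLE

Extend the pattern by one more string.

LEL

The successor of LLE increments the rightmost position that isn't already E and resets every position after it to L.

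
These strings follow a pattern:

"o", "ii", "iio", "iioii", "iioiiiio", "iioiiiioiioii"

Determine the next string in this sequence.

iioiiiioiioiiiioiiiio

This is a Fibonacci-style word recurrence s(k) = s(k−1)·s(k−2): e.g. ii·o = iio.
Continuing: iioiiiioiioii · iioiiiio gives term 7.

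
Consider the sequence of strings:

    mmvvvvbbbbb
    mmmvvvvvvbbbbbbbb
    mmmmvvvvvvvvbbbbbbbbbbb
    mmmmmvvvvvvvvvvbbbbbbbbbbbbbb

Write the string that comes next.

The n-th term is n m's then 2n v's then 3n-1 b's, where the shown terms are n = 2, 3, 4, 5.
At n = 6 the blocks have lengths 6, 12, 17.

mmmmmmvvvvvvvvvvvvbbbbbbbbbbbbbbbbb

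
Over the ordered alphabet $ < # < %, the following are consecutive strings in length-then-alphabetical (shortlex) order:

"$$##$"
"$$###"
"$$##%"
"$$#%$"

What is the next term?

$$#%#

The successor of $$#%$ increments the rightmost position that isn't already % and resets every position after it to $.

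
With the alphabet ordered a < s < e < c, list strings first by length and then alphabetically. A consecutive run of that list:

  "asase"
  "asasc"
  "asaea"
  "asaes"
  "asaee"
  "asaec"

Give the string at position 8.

Advancing 2 positions from asaec through asaec → asaca reaches term 8.

asacs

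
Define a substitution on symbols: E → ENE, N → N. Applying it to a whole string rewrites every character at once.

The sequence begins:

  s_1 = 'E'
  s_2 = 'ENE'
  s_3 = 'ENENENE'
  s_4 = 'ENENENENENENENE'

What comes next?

Rewriting the 15 symbols of ENENENENENENENE one by one yields ENE N ENE N ENE N ENE N ENE N ENE N ENE N ENE; concatenated:

ENENENENENENENENENENENENENENENE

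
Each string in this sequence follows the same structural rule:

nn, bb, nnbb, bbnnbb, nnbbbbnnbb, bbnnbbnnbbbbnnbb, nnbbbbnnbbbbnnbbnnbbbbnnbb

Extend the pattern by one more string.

bbnnbbnnbbbbnnbbnnbbbbnnbbbbnnbbnnbbbbnnbb

From term 3 onward, concatenate the second-to-last term with the last: nn·bb = nnbb, bb·nnbb = bbnnbb, …
The next term joins bbnnbbnnbbbbnnbb and nnbbbbnnbbbbnnbbnnbbbbnnbb.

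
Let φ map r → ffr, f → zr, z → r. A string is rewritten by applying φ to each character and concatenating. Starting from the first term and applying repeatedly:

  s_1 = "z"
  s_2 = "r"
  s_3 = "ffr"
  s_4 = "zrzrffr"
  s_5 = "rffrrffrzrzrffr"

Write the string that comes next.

ffrzrzrffrffrzrzrffrrffrrffrzrzrffr

φ(rffrrffrzrzrffr) expands symbol-by-symbol to ffr zr zr ffr ffr zr zr ffr r ffr r ffr zr zr ffr; joining the 15 pieces gives the next term.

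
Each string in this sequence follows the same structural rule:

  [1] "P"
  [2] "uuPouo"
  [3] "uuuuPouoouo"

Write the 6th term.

Each term wraps the previous one in uu on the left and ouo on the right.
From uuuuPouoouo, 3 further steps: uuuuPouoouo → uuuuuuPouoouoouo → uuuuuuuuPouoouoouoouo → (answer).

uuuuuuuuuuPouoouoouoouoouo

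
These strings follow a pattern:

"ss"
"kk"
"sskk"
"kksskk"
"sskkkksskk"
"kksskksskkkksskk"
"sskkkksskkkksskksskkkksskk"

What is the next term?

This is a Fibonacci-style word recurrence s(k) = s(k−2)·s(k−1): e.g. ss·kk = sskk.
So term 8 is kksskksskkkksskk·sskkkksskkkksskksskkkksskk.

kksskksskkkksskksskkkksskkkksskksskkkksskk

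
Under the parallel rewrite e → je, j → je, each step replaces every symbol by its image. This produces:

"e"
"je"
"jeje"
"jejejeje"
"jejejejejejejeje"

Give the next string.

jejejejejejejejejejejejejejejeje

Replace each of the 16 characters of jejejejejejejeje in place — je je je je je je je je je je je je je je je je — and concatenate.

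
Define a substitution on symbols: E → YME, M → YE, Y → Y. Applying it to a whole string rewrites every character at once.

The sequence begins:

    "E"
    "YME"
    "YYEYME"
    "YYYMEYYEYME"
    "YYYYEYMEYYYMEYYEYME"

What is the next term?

YYYYYMEYYEYMEYYYYEYMEYYYMEYYEYME

φ(YYYYEYMEYYYMEYYEYME) expands symbol-by-symbol to Y Y Y Y YME Y YE YME Y Y Y YE YME Y Y YME Y YE YME; joining the 19 pieces gives the next term.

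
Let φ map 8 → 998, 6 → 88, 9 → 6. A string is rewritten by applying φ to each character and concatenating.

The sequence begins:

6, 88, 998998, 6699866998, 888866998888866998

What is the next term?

998998998998888866998998998998998888866998

Replace each of the 18 characters of 888866998888866998 in place — 998 998 998 998 88 88 6 6 998 998 998 998 998 88 88 6 6 998 — and concatenate.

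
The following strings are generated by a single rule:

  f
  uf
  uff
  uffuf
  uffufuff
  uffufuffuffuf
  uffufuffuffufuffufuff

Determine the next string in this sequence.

From term 3 onward, concatenate the last term with the second-to-last: uf·f = uff, uff·uf = uffuf, …
Continuing: uffufuffuffufuffufuff · uffufuffuffuf gives term 8.

uffufuffuffufuffufuffuffufuffuffuf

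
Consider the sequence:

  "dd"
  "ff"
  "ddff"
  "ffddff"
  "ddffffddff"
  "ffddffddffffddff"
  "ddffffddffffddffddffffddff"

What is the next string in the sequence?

ffddffddffffddffddffffddffffddffddffffddff

This is a Fibonacci-style word recurrence s(k) = s(k−2)·s(k−1): e.g. dd·ff = ddff.
So term 8 is ffddffddffffddff·ddffffddffffddffddffffddff.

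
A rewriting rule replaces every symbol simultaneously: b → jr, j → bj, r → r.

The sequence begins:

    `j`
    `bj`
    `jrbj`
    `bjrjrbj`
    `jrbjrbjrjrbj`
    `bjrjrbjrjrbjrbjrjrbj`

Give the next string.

jrbjrbjrjrbjrbjrjrbjrjrbjrbjrjrbj

φ(bjrjrbjrjrbjrbjrjrbj) expands symbol-by-symbol to jr bj r bj r jr bj r bj r jr bj r jr bj r bj r jr bj; joining the 20 pieces gives the next term.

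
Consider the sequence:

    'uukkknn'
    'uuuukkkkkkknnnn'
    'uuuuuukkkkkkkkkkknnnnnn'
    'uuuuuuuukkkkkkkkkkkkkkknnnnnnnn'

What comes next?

uuuuuuuuuukkkkkkkkkkkkkkkkkkknnnnnnnnnn

Reading off run lengths: u runs 2, 4, 6, 8; k runs 3, 7, 11, 15; n runs 2, 4, 6, 8 — each is linear in n (n = 1, 2, …).
At n = 5 the blocks have lengths 10, 19, 10.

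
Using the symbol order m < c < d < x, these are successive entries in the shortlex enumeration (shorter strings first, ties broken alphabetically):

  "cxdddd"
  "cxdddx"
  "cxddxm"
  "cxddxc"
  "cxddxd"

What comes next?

Find the rightmost character of cxddxd below x, bump it to the next letter, and reset everything to its right to m.

cxddxx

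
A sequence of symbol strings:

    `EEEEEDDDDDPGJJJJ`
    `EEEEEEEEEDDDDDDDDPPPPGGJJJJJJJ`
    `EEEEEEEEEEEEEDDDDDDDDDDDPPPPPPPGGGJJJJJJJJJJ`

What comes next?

Each string has the form E^{4n+1} D^{3n+2} P^{3n-2} G^{n} J^{3n+1} (n = 1, 2, …).
For the next term, n = 4, so the run lengths are 17, 14, 10, 4, 13.

EEEEEEEEEEEEEEEEEDDDDDDDDDDDDDDPPPPPPPPPPGGGGJJJJJJJJJJJJJ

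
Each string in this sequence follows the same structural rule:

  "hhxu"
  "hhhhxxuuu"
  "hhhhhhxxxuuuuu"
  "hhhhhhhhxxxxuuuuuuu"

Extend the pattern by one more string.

hhhhhhhhhhxxxxxuuuuuuuuu

The n-th term is 2n h's then n x's then 2n-1 u's (n = 1, 2, …).
At n = 5 the blocks have lengths 10, 5, 9.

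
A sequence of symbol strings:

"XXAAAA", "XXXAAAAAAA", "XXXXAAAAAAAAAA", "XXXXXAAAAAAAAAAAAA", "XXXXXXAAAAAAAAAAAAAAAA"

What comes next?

Term n consists of n+1 X's, followed by 3n+1 A's (n = 1, 2, …).
Setting n = 6 gives 7, 19 characters in each block.

XXXXXXXAAAAAAAAAAAAAAAAAAA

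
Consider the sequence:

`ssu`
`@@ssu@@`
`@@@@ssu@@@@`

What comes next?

s(k+1) = @@·s(k)·@@, so each term gains @@ as a prefix and @@ as a suffix.
Applying this once more to @@@@ssu@@@@:

@@@@@@ssu@@@@@@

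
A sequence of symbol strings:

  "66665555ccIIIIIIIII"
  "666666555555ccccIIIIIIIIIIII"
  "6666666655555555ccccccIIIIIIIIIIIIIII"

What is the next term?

66666666665555555555ccccccccIIIIIIIIIIIIIIIIII

Term n consists of 2n 6's, followed by 2n 5's, followed by 2n-2 c's, followed by 3n+3 I's, where the shown terms are n = 2, 3, 4.
At n = 5 the blocks have lengths 10, 10, 8, 18.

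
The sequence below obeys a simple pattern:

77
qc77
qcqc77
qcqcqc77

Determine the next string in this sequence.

qcqcqcqc77

Each term is the previous one with qc prepended.
So the next term is qc·qcqcqc77.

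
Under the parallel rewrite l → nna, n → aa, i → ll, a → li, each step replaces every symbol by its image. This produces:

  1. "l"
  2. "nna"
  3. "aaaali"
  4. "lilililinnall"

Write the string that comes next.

Rewriting the 13 symbols of lilililinnall one by one yields nna ll nna ll nna ll nna ll aa aa li nna nna; concatenated:

nnallnnallnnallnnallaaaalinnanna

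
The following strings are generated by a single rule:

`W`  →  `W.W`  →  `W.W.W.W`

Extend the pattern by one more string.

Each string is two copies of the previous one joined by '.'.
One more doubling of W.W.W.W gives the answer.

W.W.W.W.W.W.W.W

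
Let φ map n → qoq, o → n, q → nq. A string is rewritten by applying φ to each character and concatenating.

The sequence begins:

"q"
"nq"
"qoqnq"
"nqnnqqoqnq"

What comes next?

qoqnqqoqqoqnqnqnnqqoqnq

Expanding nqnnqqoqnq: n→qoq, q→nq, n→qoq, n→qoq, q→nq, q→nq, o→n, q→nq, n→qoq, q→nq. Concatenated: qoq nq qoq qoq nq nq n nq qoq nq.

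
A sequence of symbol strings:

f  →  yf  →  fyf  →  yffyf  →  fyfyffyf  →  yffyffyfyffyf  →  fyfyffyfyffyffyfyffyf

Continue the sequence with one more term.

yffyffyfyffyffyfyffyfyffyffyfyffyf

Each term (from the third on) is the two preceding terms concatenated in order: term 3 = f·yf = fyf.
So term 8 is yffyffyfyffyf·fyfyffyfyffyffyfyffyf.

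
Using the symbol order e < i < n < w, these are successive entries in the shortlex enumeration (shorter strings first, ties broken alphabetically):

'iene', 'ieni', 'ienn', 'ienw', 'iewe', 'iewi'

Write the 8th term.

ieww

Advancing 2 positions from iewi through iewi → iewn reaches term 8.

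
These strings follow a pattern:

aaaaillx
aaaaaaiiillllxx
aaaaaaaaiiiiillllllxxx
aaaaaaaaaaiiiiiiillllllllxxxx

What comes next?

Reading off run lengths: a runs 4, 6, 8, 10; i runs 1, 3, 5, 7; l runs 2, 4, 6, 8; x runs 1, 2, 3, 4 — each is linear in n (n = 1, 2, …).
For the next term, n = 5, so the run lengths are 12, 9, 10, 5.

aaaaaaaaaaaaiiiiiiiiillllllllllxxxxx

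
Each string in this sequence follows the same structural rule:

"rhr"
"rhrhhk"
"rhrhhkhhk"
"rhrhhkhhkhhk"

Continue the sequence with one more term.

Every step adds hhk to the end: s(k+1) = s(k)·hhk.
One more step from rhrhhkhhkhhk gives the answer.

rhrhhkhhkhhkhhk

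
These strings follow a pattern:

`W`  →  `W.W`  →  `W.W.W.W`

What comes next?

Each string is two copies of the previous one joined by '.'.
One more doubling of W.W.W.W gives the answer.

W.W.W.W.W.W.W.W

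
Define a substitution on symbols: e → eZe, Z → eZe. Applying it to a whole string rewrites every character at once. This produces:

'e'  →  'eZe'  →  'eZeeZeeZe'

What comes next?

eZeeZeeZeeZeeZeeZeeZeeZeeZe

Rewriting each symbol of eZeeZeeZe: e→eZe, Z→eZe, e→eZe, e→eZe, Z→eZe, e→eZe, e→eZe, Z→eZe, e→eZe, which concatenates to eZe eZe eZe eZe eZe eZe eZe eZe eZe.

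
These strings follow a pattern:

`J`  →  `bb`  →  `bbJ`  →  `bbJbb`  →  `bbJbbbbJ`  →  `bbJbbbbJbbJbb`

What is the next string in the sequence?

This is a Fibonacci-style word recurrence s(k) = s(k−1)·s(k−2): e.g. bb·J = bbJ.
So term 7 is bbJbbbbJbbJbb·bbJbbbbJ.

bbJbbbbJbbJbbbbJbbbbJ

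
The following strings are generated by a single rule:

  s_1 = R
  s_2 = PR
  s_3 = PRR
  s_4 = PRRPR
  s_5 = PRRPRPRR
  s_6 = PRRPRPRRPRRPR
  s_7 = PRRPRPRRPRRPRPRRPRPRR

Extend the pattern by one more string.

PRRPRPRRPRRPRPRRPRPRRPRRPRPRRPRRPR

This is a Fibonacci-style word recurrence s(k) = s(k−1)·s(k−2): e.g. PR·R = PRR.
The next term joins PRRPRPRRPRRPRPRRPRPRR and PRRPRPRRPRRPR.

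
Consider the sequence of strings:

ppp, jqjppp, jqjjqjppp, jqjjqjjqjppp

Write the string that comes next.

The strings grow by a fixed prefix jqj each time.
One more step from jqjjqjjqjppp gives the answer.

jqjjqjjqjjqjppp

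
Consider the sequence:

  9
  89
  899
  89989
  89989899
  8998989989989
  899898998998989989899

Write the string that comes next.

Each term (from the third on) is the previous term followed by the one before it: term 3 = 89·9 = 899.
Continuing: 899898998998989989899 · 8998989989989 gives term 8.

8998989989989899898998998989989989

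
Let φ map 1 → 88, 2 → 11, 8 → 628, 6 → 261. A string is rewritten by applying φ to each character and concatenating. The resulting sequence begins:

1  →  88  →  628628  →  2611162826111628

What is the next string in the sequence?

Replace each of the 16 characters of 2611162826111628 in place — 11 261 88 88 88 261 11 628 11 261 88 88 88 261 11 628 — and concatenate.

11261888888261116281126188888826111628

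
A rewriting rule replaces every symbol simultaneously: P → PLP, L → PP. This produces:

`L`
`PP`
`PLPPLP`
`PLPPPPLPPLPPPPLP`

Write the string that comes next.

Rewriting the 16 symbols of PLPPPPLPPLPPPPLP one by one yields PLP PP PLP PLP PLP PLP PP PLP PLP PP PLP PLP PLP PLP PP PLP; concatenated:

PLPPPPLPPLPPLPPLPPPPLPPLPPPPLPPLPPLPPLPPPPLP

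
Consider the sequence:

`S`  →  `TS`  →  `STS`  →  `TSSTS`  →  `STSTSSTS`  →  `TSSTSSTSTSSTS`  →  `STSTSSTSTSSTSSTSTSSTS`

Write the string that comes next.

TSSTSSTSTSSTSSTSTSSTSTSSTSSTSTSSTS

Each term (from the third on) is the two preceding terms concatenated in order: term 3 = S·TS = STS.
Continuing: TSSTSSTSTSSTS · STSTSSTSTSSTSSTSTSSTS gives term 8.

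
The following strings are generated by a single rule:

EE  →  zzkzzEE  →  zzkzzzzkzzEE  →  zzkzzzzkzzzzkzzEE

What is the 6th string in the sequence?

Every step adds zzkzz at the front: s(k+1) = zzkzz·s(k).
From zzkzzzzkzzzzkzzEE, 2 further steps: zzkzzzzkzzzzkzzEE → zzkzzzzkzzzzkzzzzkzzEE → (answer).

zzkzzzzkzzzzkzzzzkzzzzkzzEE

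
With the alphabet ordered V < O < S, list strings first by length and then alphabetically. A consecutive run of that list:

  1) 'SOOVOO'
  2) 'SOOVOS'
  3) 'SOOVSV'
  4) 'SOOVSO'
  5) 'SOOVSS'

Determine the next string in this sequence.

SOOOVV

Find the rightmost character of SOOVSS below S, bump it to the next letter, and reset everything to its right to V.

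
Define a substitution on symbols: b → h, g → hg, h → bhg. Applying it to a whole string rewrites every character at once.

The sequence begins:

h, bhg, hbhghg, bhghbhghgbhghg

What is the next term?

Applying the rule to each of the 14 symbols of bhghbhghgbhghg gives the pieces h bhg hg bhg h bhg hg bhg hg h bhg hg bhg hg, which concatenate to the answer.

hbhghgbhghbhghgbhghghbhghgbhghg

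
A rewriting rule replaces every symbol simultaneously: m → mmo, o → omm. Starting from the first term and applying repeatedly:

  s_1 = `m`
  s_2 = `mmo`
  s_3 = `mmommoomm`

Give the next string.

Apply φ to mmommoomm symbol by symbol: m→mmo, m→mmo, o→omm, m→mmo, m→mmo, o→omm, o→omm, m→mmo, m→mmo; joined: mmo mmo omm mmo mmo omm omm mmo mmo.

mmommoommmmommoommommmmommo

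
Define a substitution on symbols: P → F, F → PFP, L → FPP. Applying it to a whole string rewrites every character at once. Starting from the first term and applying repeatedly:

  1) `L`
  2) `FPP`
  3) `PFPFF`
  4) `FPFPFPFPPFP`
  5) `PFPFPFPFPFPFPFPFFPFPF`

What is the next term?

FPFPFPFPFPFPFPFPFPFPFPFPFPFPFPFPPFPFPFPFPFP

Replace each of the 21 characters of PFPFPFPFPFPFPFPFFPFPF in place — F PFP F PFP F PFP F PFP F PFP F PFP F PFP F PFP PFP F PFP F PFP — and concatenate.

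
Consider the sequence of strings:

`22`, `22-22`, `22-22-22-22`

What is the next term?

s(k+1) = s(k)·-·s(k) — each term doubles the last with '-' between the halves.
Doubling 22-22-22-22 with '-' between the halves:

22-22-22-22-22-22-22-22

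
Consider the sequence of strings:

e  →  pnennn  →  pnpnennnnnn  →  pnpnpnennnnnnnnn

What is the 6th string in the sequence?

pnpnpnpnpnennnnnnnnnnnnnnn

s(k+1) = pn·s(k)·nnn, so each term gains pn as a prefix and nnn as a suffix.
From pnpnpnennnnnnnnn, 2 further steps: pnpnpnennnnnnnnn → pnpnpnpnennnnnnnnnnnn → (answer).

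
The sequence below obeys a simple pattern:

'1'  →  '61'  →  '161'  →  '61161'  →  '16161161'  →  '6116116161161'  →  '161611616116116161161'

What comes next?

6116116161161161611616116116161161

Each term (from the third on) is the two preceding terms concatenated in order: term 3 = 1·61 = 161.
The next term joins 6116116161161 and 161611616116116161161.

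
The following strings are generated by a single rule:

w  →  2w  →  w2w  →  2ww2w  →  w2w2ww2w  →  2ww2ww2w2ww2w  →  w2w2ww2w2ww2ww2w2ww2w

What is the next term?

This is a Fibonacci-style word recurrence s(k) = s(k−2)·s(k−1): e.g. w·2w = w2w.
So term 8 is 2ww2ww2w2ww2w·w2w2ww2w2ww2ww2w2ww2w.

2ww2ww2w2ww2ww2w2ww2w2ww2ww2w2ww2w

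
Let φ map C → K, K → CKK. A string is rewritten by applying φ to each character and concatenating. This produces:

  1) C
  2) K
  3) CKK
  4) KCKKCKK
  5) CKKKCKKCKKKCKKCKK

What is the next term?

KCKKCKKCKKKCKKCKKKCKKCKKCKKKCKKCKKKCKKCKK

Applying the rule to each of the 17 symbols of CKKKCKKCKKKCKKCKK gives the pieces K CKK CKK CKK K CKK CKK K CKK CKK CKK K CKK CKK K CKK CKK, which concatenate to the answer.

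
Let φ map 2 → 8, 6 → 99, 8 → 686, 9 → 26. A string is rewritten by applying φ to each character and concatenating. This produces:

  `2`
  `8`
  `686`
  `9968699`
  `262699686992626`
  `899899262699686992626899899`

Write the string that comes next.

Rewriting the 27 symbols of 899899262699686992626899899 one by one yields 686 26 26 686 26 26 8 99 8 99 26 26 99 686 99 26 26 8 99 8 99 686 26 26 686 26 26; concatenated:

6862626686262689989926269968699262689989968626266862626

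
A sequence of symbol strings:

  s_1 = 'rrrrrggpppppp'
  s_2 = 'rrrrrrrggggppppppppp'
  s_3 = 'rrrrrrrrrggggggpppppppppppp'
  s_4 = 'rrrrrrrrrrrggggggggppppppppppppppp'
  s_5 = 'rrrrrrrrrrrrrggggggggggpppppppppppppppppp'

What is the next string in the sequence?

Each string has the form r^{2n+1} g^{2n-2} p^{3n}, where the shown terms are n = 2, 3, 4, 5, 6.
For the next term, n = 7, so the run lengths are 15, 12, 21.

rrrrrrrrrrrrrrrggggggggggggppppppppppppppppppppp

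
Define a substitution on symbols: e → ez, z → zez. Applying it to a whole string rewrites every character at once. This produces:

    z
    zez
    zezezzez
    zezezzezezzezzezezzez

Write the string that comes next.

zezezzezezzezzezezzezezzezzezezzezzezezzezezzezzezezzez

Replace each of the 21 characters of zezezzezezzezzezezzez in place — zez ez zez ez zez zez ez zez ez zez zez ez zez zez ez zez ez zez zez ez zez — and concatenate.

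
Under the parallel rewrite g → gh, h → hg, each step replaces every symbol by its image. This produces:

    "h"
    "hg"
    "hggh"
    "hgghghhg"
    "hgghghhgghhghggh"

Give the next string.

Applying the rule to each of the 16 symbols of hgghghhgghhghggh gives the pieces hg gh gh hg gh hg hg gh gh hg hg gh hg gh gh hg, which concatenate to the answer.

hgghghhgghhghgghghhghgghhgghghhg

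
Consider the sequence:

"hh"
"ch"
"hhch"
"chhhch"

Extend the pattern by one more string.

hhchchhhch

This is a Fibonacci-style word recurrence s(k) = s(k−2)·s(k−1): e.g. hh·ch = hhch.
The next term joins hhch and chhhch.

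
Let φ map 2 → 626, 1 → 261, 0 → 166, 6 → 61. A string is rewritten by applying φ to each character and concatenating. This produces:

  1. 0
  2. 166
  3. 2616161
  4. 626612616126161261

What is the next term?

φ(626612616126161261) expands symbol-by-symbol to 61 626 61 61 261 626 61 261 61 261 626 61 261 61 261 626 61 261; joining the 18 pieces gives the next term.

6162661612616266126161261626612616126162661261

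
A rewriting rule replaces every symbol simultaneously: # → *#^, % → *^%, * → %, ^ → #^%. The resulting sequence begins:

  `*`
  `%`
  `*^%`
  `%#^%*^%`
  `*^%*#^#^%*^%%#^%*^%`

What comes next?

Replace each of the 19 characters of *^%*#^#^%*^%%#^%*^% in place — % #^% *^% % *#^ #^% *#^ #^% *^% % #^% *^% *^% *#^ #^% *^% % #^% *^% — and concatenate.

%#^%*^%%*#^#^%*#^#^%*^%%#^%*^%*^%*#^#^%*^%%#^%*^%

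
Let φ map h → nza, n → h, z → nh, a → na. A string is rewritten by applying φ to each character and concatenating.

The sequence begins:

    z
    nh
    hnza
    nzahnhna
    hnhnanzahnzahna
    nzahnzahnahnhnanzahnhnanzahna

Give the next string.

Rewriting the 29 symbols of nzahnzahnahnhnanzahnhnanzahna one by one yields h nh na nza h nh na nza h na nza h nza h na h nh na nza h nza h na h nh na nza h na; concatenated:

hnhnanzahnhnanzahnanzahnzahnahnhnanzahnzahnahnhnanzahna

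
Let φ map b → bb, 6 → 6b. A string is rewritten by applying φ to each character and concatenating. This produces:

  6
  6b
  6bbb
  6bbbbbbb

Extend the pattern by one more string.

6bbbbbbbbbbbbbbb

Rewriting each symbol of 6bbbbbbb: 6→6b, b→bb, b→bb, b→bb, b→bb, b→bb, b→bb, b→bb, which concatenates to 6b bb bb bb bb bb bb bb.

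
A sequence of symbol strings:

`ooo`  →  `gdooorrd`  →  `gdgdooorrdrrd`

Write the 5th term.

Each term wraps the previous one in gd on the left and rrd on the right.
From gdgdooorrdrrd, 2 further steps: gdgdooorrdrrd → gdgdgdooorrdrrdrrd → (answer).

gdgdgdgdooorrdrrdrrdrrd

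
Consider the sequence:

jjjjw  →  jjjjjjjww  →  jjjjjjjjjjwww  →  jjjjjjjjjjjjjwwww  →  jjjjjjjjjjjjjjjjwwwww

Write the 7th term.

jjjjjjjjjjjjjjjjjjjjjjwwwwwww

The n-th term is 3n+1 j's then n w's (n = 1, 2, …).
For term 7, n = 7, so the run lengths are 22, 7.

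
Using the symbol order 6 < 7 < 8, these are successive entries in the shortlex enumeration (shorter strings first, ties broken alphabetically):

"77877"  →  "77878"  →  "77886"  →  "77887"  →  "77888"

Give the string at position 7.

78667

Advancing 2 positions from 77888 through 77888 → 78666 reaches term 7.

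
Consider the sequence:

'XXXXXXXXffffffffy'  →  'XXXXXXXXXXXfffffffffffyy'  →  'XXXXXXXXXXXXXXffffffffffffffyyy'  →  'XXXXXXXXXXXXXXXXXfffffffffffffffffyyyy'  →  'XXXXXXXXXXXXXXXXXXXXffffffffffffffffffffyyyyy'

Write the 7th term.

XXXXXXXXXXXXXXXXXXXXXXXXXXffffffffffffffffffffffffffyyyyyyy

The n-th term is 3n+2 X's then 3n+2 f's then n-1 y's, where the shown terms are n = 2, 3, 4, 5, 6.
Setting n = 8 gives 26, 26, 7 characters in each block.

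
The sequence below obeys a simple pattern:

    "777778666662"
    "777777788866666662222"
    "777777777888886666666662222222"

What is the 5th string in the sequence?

Reading off run lengths: 7 runs 5, 7, 9; 8 runs 1, 3, 5; 6 runs 5, 7, 9; 2 runs 1, 4, 7 — each is linear in n (n = 1, 2, …).
At n = 5 the blocks have lengths 13, 9, 13, 13.

777777777777788888888866666666666662222222222222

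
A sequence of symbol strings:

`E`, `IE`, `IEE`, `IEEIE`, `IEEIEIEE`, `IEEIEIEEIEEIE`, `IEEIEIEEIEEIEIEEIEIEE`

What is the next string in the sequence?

From term 3 onward, concatenate the last term with the second-to-last: IE·E = IEE, IEE·IE = IEEIE, …
So term 8 is IEEIEIEEIEEIEIEEIEIEE·IEEIEIEEIEEIE.

IEEIEIEEIEEIEIEEIEIEEIEEIEIEEIEEIE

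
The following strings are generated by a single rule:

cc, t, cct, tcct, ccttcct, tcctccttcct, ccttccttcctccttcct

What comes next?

This is a Fibonacci-style word recurrence s(k) = s(k−2)·s(k−1): e.g. cc·t = cct.
The next term joins tcctccttcct and ccttccttcctccttcct.

tcctccttcctccttccttcctccttcct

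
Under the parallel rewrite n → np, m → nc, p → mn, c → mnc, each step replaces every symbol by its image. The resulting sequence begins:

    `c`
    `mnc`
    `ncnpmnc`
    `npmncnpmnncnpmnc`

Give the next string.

Rewriting the 16 symbols of npmncnpmnncnpmnc one by one yields np mn nc np mnc np mn nc np np mnc np mn nc np mnc; concatenated:

npmnncnpmncnpmnncnpnpmncnpmnncnpmnc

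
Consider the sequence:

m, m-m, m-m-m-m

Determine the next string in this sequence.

m-m-m-m-m-m-m-m

Each string is two copies of the previous one joined by '-'.
So the next term is two copies of m-m-m-m with '-' between the halves.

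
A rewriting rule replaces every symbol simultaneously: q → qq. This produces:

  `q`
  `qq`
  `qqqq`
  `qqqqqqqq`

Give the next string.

Apply φ to qqqqqqqq symbol by symbol: q→qq, q→qq, q→qq, q→qq, q→qq, q→qq, q→qq, q→qq; joined: qq qq qq qq qq qq qq qq.

qqqqqqqqqqqqqqqq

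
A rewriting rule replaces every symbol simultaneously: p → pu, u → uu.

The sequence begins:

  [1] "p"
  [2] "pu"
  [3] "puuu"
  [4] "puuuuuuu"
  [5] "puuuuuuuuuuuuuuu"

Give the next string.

Rewriting the 16 symbols of puuuuuuuuuuuuuuu one by one yields pu uu uu uu uu uu uu uu uu uu uu uu uu uu uu uu; concatenated:

puuuuuuuuuuuuuuuuuuuuuuuuuuuuuuu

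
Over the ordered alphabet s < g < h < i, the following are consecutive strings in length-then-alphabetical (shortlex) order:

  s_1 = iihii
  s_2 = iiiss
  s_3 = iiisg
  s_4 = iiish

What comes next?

Treat iiish as a base-4 numeral over the given alphabet and add one, carrying through any trailing i's.

iiisi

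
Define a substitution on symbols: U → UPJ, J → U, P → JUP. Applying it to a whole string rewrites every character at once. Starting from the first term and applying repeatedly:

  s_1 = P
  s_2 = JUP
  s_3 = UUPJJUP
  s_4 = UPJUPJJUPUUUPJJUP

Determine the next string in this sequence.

UPJJUPUUPJJUPUUUPJJUPUPJUPJUPJJUPUUUPJJUP

Applying the rule to each of the 17 symbols of UPJUPJJUPUUUPJJUP gives the pieces UPJ JUP U UPJ JUP U U UPJ JUP UPJ UPJ UPJ JUP U U UPJ JUP, which concatenate to the answer.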